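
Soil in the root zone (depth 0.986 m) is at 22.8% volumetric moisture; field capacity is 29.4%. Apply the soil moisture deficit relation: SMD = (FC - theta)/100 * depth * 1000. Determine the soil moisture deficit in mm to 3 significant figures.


SMD = (29.4 - 22.8)/100 * 0.986 * 1000 = 65.1 mm
Therefore the soil moisture deficit = 65.1 mm.


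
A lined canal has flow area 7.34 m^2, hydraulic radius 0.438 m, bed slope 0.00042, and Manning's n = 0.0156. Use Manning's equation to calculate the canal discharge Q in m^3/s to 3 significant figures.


Approach: apply Manning's equation, Q = (1/n)*A*R^(2/3)*S^(1/2).
Q = (1/0.0156) * 7.34 * 0.438^(2/3) * 0.00042^(1/2) = 5.56 m^3/s
Therefore the canal discharge Q = 5.56 m^3/s.


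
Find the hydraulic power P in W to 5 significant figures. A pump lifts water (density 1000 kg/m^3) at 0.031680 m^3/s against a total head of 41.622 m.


Approach: apply the hydraulic power relation, P = rho*g*Q*H.
P = 1000 * 9.81 * 0.031680 * 41.622 = 12935 W
Therefore the hydraulic power P = 12935 W.


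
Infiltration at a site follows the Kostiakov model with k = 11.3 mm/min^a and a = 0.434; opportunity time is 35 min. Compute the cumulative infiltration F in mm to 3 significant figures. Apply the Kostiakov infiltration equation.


Approach: apply the Kostiakov infiltration equation, F = k*t^a.
F = 11.3 * 35^0.434 = 52.9 mm
Therefore the cumulative infiltration F = 52.9 mm.


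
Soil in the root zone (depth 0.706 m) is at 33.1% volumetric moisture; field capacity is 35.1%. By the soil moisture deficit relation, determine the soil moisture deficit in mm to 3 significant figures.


Approach: apply the soil moisture deficit relation, SMD = (FC - theta)/100 * depth * 1000.
SMD = (35.1 - 33.1)/100 * 0.706 * 1000 = 14.1 mm
Therefore the soil moisture deficit = 14.1 mm.


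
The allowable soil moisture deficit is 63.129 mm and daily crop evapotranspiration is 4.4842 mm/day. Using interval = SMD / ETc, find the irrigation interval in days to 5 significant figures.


interval = 63.129 / 4.4842 = 14.078 days
Therefore the irrigation interval = 14.078 days.


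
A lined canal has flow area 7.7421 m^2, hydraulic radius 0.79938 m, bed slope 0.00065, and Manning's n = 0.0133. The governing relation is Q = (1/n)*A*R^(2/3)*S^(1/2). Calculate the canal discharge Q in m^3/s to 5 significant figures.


Q = (1/0.0133) * 7.7421 * 0.79938^(2/3) * 0.00065^(1/2) = 12.783 m^3/s
Therefore the canal discharge Q = 12.783 m^3/s.


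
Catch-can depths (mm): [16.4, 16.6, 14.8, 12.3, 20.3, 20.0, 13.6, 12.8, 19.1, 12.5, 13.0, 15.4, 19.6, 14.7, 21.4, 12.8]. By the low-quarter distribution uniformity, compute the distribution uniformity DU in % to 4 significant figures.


Approach: apply the low-quarter distribution uniformity, DU = (mean of lowest quarter of readings / overall mean)*100.
sorted lowest 4 of 16: [12.3, 12.5, 12.8, 12.8] -> mean = 12.6000 mm
overall mean = 15.9563 mm
DU = (12.6000/15.9563)*100 = 78.97 %
Therefore the distribution uniformity DU = 78.97 %.


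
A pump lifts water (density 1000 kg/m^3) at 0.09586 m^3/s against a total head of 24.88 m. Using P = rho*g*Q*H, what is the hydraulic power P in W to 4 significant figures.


P = 1000 * 9.81 * 0.09586 * 24.88 = 23400 W
Therefore the hydraulic power P = 23400 W.


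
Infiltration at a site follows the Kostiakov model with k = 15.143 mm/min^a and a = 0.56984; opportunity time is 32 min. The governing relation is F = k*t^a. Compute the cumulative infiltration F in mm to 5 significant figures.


F = 15.143 * 32^0.56984 = 109.12 mm
Therefore the cumulative infiltration F = 109.12 mm.


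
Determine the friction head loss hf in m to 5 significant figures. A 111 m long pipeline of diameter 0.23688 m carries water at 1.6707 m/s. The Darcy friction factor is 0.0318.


Approach: apply the Darcy-Weisbach equation, hf = f*(L/D)*(v^2/(2g)).
hf = 0.0318 * (111/0.23688) * (1.6707^2 / (2*9.81))
hf = 2.1199 m
Therefore the friction head loss hf = 2.1199 m.


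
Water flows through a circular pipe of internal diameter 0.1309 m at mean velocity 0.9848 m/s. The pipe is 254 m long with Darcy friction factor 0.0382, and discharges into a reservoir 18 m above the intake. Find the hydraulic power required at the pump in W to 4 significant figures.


Approach: apply continuity + Darcy-Weisbach + hydraulic power, Q = A*v; hf = f*(L/D)*(v^2/(2g)); H = static + hf; P = rho*g*Q*H.
Step 1 — flow rate (continuity, Q = A*v):
  A = pi*(0.1309/2)^2 = 0.0134576 m^2
  Q = 0.0134576 * 0.9848 = 0.0132531 m^3/s
Step 2 — friction head loss (Darcy-Weisbach):
  hf = 0.0382 * (254/0.1309) * (0.9848^2 / (2*9.81))
  hf = 3.66399 m
Step 3 — total head: H = 18 + 3.66399 = 21.6640 m
Step 4 — hydraulic power (P = rho*g*Q*H):
  P = 1000 * 9.81 * 0.0132531 * 21.6640 = 2817 W
Therefore the hydraulic power required at the pump = 2817 W.


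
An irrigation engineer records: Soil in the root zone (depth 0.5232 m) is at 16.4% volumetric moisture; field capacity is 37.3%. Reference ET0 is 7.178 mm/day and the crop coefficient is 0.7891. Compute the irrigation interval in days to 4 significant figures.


Approach: apply soil-water budget scheduling, SMD = (FC-theta)/100*depth*1000; ETc = ET0*Kc; interval = SMD/ETc.
Step 1 — soil moisture deficit:
  SMD = (37.3 - 16.4)/100 * 0.5232 * 1000 = 109.349 mm
Step 2 — daily crop ET (ETc = ET0*Kc):
  ETc = 7.178 * 0.7891 = 5.66416 mm/day
Step 3 — irrigation interval (SMD/ETc):
  interval = 109.349 / 5.66416 = 19.31 days
Therefore the irrigation interval = 19.31 days.


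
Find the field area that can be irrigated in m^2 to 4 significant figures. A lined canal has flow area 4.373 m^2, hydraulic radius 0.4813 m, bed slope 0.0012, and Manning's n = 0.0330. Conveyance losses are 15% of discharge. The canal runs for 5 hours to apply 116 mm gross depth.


Approach: apply Manning's equation with a conveyance and depth budget, Q = (1/n)*A*R^(2/3)*S^(1/2); Q_field = Q*(1-loss); Area = Q_field*t/(d/1000).
Step 1 — canal discharge (Manning's equation):
  Q = (1/0.0330) * 4.373 * 0.4813^(2/3) * 0.0012^(1/2) = 2.81925 m^3/s
Step 2 — delivered flow: Q_field = 2.81925*(1 - 15/100) = 2.39636 m^3/s
Step 3 — volume delivered: V = 2.39636 * 5*3600 = 43134.5 m^3
Step 4 — area served: A = V / (depth/1000) = 43134.5 / 0.116 = 371800 m^2
Therefore the field area that can be irrigated = 371800 m^2.


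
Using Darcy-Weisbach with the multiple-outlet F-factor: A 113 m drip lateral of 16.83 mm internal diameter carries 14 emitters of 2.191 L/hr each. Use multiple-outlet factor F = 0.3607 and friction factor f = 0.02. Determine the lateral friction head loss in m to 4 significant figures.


Approach: apply Darcy-Weisbach with the multiple-outlet F-factor, Q = n*q/(3600*1000) m^3/s; v = Q/A; hf = F*f*(L/D)*(v^2/(2g)).
Q = 14*2.191/(3600*1000) = 8.52056e-06 m^3/s
A = pi*(16.83e-3/2)^2 = 2.22463e-04 m^2, so v = Q/A = 0.0383010 m/s
hf = 0.3607*0.02*(113/0.01683)*(0.0383010^2/(2*9.81)) = 0.003622 m
Therefore the lateral friction head loss = 0.003622 m.


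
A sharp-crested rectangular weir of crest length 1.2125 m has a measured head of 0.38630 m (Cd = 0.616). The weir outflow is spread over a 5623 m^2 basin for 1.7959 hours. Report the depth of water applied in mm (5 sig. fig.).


Approach: apply the rectangular weir equation with a volume-to-depth conversion, Q = (2/3)*Cd*L*sqrt(2g)*H^1.5; d = Q*t/A * 1000.
Step 1 — weir discharge:
  Q = (2/3)*0.616*1.2125*sqrt(2*9.81)*0.38630^1.5 = 0.5295510 m^3/s
Step 2 — volume: V = 0.5295510 * 1.7959*3600 = 3423.674 m^3
Step 3 — depth: d = V/A * 1000 = 3423.674/5623 * 1000 = 608.87 mm
Therefore the depth of water applied = 608.87 mm.


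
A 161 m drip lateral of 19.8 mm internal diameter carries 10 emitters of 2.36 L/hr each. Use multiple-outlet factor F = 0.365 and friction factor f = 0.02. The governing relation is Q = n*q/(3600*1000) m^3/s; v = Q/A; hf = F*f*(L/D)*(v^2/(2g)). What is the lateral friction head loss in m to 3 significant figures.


Q = 10*2.36/(3600*1000) = 6.5556e-06 m^3/s
A = pi*(19.8e-3/2)^2 = 3.0791e-04 m^2, so v = Q/A = 0.021291 m/s
hf = 0.365*0.02*(161/0.0198)*(0.021291^2/(2*9.81)) = 0.00137 m
Therefore the lateral friction head loss = 0.00137 m.


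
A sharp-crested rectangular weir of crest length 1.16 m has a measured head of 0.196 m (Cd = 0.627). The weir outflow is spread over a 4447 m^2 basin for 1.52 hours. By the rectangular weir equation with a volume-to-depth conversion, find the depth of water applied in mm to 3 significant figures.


Approach: apply the rectangular weir equation with a volume-to-depth conversion, Q = (2/3)*Cd*L*sqrt(2g)*H^1.5; d = Q*t/A * 1000.
Step 1 — weir discharge:
  Q = (2/3)*0.627*1.16*sqrt(2*9.81)*0.196^1.5 = 0.18637 m^3/s
Step 2 — volume: V = 0.18637 * 1.52*3600 = 1019.8 m^3
Step 3 — depth: d = V/A * 1000 = 1019.8/4447 * 1000 = 229 mm
Therefore the depth of water applied = 229 mm.


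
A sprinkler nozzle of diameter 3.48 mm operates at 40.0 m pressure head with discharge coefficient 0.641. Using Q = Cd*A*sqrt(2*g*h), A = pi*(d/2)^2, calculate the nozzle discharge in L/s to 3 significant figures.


A = pi*(3.48e-3/2)^2 = 9.5115e-06 m^2
Q = 0.641 * 9.5115e-06 * sqrt(2*9.81*40.0) * 1000 = 0.171 L/s
Therefore the nozzle discharge = 0.171 L/s.


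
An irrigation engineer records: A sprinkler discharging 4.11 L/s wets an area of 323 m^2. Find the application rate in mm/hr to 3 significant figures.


Approach: apply the application rate relation, rate = (Q/A)*3600.
rate = (4.11 / 323) * 3600 = 45.8 mm/hr
Therefore the application rate = 45.8 mm/hr.


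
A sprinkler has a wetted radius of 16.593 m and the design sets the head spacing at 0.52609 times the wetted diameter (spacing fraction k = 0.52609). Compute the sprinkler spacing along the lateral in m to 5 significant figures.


Approach: apply the sprinkler spacing rule (spacing as a fraction of wetted diameter), S = k*(2*R).
S = 0.52609 * (2 * 16.593) = 17.459 m
Therefore the sprinkler spacing along the lateral = 17.459 m.


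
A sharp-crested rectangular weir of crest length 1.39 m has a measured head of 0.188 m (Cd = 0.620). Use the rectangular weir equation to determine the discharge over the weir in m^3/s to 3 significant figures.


Approach: apply the rectangular weir equation, Q = (2/3)*Cd*L*sqrt(2g)*H^1.5.
Q = (2/3)*0.620*1.39*sqrt(2*9.81)*0.188^1.5 = 0.207 m^3/s
Therefore the discharge over the weir = 0.207 m^3/s.


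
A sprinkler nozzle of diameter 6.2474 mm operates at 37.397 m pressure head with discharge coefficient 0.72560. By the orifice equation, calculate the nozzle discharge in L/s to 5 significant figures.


Approach: apply the orifice equation, Q = Cd*A*sqrt(2*g*h), A = pi*(d/2)^2.
A = pi*(6.2474e-3/2)^2 = 3.065410e-05 m^2
Q = 0.72560 * 3.065410e-05 * sqrt(2*9.81*37.397) * 1000 = 0.60250 L/s
Therefore the nozzle discharge = 0.60250 L/s.


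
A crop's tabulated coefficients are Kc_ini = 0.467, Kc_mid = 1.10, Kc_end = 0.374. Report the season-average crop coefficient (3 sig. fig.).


Approach: apply a simple seasonal average, Kc_avg = (Kc_ini + Kc_mid + Kc_end)/3.
Kc_avg = (0.467 + 1.10 + 0.374)/3 = 0.647
Therefore the season-average crop coefficient = 0.647.


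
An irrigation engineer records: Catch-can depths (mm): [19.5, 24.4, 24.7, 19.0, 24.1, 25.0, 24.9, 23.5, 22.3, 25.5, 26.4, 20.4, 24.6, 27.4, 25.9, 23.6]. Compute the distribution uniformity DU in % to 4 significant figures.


Approach: apply the low-quarter distribution uniformity, DU = (mean of lowest quarter of readings / overall mean)*100.
sorted lowest 4 of 16: [19.0, 19.5, 20.4, 22.3] -> mean = 20.3000 mm
overall mean = 23.8250 mm
DU = (20.3000/23.8250)*100 = 85.20 %
Therefore the distribution uniformity DU = 85.20 %.


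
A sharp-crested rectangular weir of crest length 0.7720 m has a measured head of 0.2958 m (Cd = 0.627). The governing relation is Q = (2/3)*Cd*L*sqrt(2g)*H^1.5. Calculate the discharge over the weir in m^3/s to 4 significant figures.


Q = (2/3)*0.627*0.7720*sqrt(2*9.81)*0.2958^1.5 = 0.2300 m^3/s
Therefore the discharge over the weir = 0.2300 m^3/s.


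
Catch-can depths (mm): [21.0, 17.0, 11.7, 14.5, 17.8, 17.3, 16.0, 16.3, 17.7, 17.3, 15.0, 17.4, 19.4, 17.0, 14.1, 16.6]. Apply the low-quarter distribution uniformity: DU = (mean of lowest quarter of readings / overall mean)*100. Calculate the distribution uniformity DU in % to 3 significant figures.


sorted lowest 4 of 16: [11.7, 14.1, 14.5, 15.0] -> mean = 13.825 mm
overall mean = 16.631 mm
DU = (13.825/16.631)*100 = 83.1 %
Therefore the distribution uniformity DU = 83.1 %.


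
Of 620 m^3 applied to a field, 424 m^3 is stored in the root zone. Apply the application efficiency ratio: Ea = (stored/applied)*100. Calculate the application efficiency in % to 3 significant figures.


Ea = (424/620)*100 = 68.4 %
Therefore the application efficiency = 68.4 %.


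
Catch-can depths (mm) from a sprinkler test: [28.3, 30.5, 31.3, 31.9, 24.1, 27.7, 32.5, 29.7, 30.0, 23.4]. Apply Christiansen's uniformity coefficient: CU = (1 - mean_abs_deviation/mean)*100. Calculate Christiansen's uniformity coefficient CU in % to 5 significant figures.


mean = 28.94000 mm
mean |d_i - mean| = 2.452000 mm
CU = (1 - 2.452000/28.94000)*100 = 91.527 %
Therefore Christiansen's uniformity coefficient CU = 91.527 %.


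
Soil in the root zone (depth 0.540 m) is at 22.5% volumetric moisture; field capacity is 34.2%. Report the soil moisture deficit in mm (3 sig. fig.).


Approach: apply the soil moisture deficit relation, SMD = (FC - theta)/100 * depth * 1000.
SMD = (34.2 - 22.5)/100 * 0.540 * 1000 = 63.2 mm
Therefore the soil moisture deficit = 63.2 mm.


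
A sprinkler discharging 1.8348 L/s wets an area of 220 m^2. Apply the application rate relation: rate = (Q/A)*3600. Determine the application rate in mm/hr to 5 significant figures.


rate = (1.8348 / 220) * 3600 = 30.024 mm/hr
Therefore the application rate = 30.024 mm/hr.


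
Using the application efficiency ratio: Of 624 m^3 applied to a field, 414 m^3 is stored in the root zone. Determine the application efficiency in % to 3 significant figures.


Approach: apply the application efficiency ratio, Ea = (stored/applied)*100.
Ea = (414/624)*100 = 66.3 %
Therefore the application efficiency = 66.3 %.


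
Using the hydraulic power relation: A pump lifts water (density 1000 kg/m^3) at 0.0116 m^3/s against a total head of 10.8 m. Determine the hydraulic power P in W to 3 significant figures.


Approach: apply the hydraulic power relation, P = rho*g*Q*H.
P = 1000 * 9.81 * 0.0116 * 10.8 = 1230 W
Therefore the hydraulic power P = 1230 W.


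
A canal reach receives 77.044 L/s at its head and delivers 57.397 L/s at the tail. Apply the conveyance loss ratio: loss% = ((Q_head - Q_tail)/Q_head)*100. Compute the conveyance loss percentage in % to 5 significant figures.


loss = ((77.044 - 57.397)/77.044)*100 = 25.501 %
Therefore the conveyance loss percentage = 25.501 %.


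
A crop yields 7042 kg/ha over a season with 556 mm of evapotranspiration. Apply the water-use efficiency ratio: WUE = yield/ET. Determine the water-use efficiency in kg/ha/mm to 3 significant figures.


WUE = 7042 / 556 = 12.7 kg/ha/mm
Therefore the water-use efficiency = 12.7 kg/ha/mm.


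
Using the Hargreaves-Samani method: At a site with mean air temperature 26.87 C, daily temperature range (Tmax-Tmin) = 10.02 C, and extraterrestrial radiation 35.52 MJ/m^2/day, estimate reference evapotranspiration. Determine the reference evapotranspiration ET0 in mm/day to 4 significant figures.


Approach: apply the Hargreaves-Samani method, ET0 = 0.0023*(Tmean+17.8)*sqrt(Tmax-Tmin)*0.408*Ra.
ET0 = 0.0023*(26.87+17.8)*sqrt(10.02)*0.408*35.52 = 4.713 mm/day
Therefore the reference evapotranspiration ET0 = 4.713 mm/day.


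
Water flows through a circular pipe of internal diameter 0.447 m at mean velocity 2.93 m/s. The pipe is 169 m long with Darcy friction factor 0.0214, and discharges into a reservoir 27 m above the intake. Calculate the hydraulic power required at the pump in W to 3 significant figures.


Approach: apply continuity + Darcy-Weisbach + hydraulic power, Q = A*v; hf = f*(L/D)*(v^2/(2g)); H = static + hf; P = rho*g*Q*H.
Step 1 — flow rate (continuity, Q = A*v):
  A = pi*(0.447/2)^2 = 0.15693 m^2
  Q = 0.15693 * 2.93 = 0.45980 m^3/s
Step 2 — friction head loss (Darcy-Weisbach):
  hf = 0.0214 * (169/0.447) * (2.93^2 / (2*9.81))
  hf = 3.5402 m
Step 3 — total head: H = 27 + 3.5402 = 30.540 m
Step 4 — hydraulic power (P = rho*g*Q*H):
  P = 1000 * 9.81 * 0.45980 * 30.540 = 138000 W
Therefore the hydraulic power required at the pump = 138000 W.


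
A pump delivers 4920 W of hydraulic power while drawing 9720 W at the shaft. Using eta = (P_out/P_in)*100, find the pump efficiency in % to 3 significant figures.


eta = (4920 / 9720) * 100 = 50.6 %
Therefore the pump efficiency = 50.6 %.


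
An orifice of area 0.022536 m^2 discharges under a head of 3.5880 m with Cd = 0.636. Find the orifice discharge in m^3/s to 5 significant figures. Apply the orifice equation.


Approach: apply the orifice equation, Q = Cd*A*sqrt(2*g*h).
Q = 0.636 * 0.022536 * sqrt(2*9.81*3.5880) = 0.12026 m^3/s
Therefore the orifice discharge = 0.12026 m^3/s.


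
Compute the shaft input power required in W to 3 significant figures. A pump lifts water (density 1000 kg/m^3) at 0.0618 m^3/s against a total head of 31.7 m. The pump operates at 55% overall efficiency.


Approach: apply hydraulic power then efficiency conversion, P = rho*g*Q*H; P_in = P/eta.
Step 1 — hydraulic power (P = rho*g*Q*H):
  P = 1000 * 9.81 * 0.0618 * 31.7 = 19218 W
Step 2 — input power: P_in = P/eta = 19218 / 0.55 = 34900 W
Therefore the shaft input power required = 34900 W.


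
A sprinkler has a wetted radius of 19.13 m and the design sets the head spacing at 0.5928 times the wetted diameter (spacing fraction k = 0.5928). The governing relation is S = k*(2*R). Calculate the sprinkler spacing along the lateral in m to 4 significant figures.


S = 0.5928 * (2 * 19.13) = 22.68 m
Therefore the sprinkler spacing along the lateral = 22.68 m.


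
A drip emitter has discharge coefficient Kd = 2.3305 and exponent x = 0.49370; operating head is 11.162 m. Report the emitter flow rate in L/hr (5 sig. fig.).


Approach: apply the emitter characteristic equation, q = Kd * h^x.
q = 2.3305 * 11.162^0.49370 = 7.6687 L/hr
Therefore the emitter flow rate = 7.6687 L/hr.


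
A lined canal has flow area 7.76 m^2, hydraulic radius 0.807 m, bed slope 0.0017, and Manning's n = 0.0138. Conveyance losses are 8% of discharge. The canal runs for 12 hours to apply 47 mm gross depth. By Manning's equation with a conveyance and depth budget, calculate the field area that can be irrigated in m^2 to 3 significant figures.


Approach: apply Manning's equation with a conveyance and depth budget, Q = (1/n)*A*R^(2/3)*S^(1/2); Q_field = Q*(1-loss); Area = Q_field*t/(d/1000).
Step 1 — canal discharge (Manning's equation):
  Q = (1/0.0138) * 7.76 * 0.807^(2/3) * 0.0017^(1/2) = 20.097 m^3/s
Step 2 — delivered flow: Q_field = 20.097*(1 - 8/100) = 18.489 m^3/s
Step 3 — volume delivered: V = 18.489 * 12*3600 = 798720 m^3
Step 4 — area served: A = V / (depth/1000) = 798720 / 0.047 = 17000000 m^2
Therefore the field area that can be irrigated = 17000000 m^2.


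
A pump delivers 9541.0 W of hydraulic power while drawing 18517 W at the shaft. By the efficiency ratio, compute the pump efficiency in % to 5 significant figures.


Approach: apply the efficiency ratio, eta = (P_out/P_in)*100.
eta = (9541.0 / 18517) * 100 = 51.526 %
Therefore the pump efficiency = 51.526 %.


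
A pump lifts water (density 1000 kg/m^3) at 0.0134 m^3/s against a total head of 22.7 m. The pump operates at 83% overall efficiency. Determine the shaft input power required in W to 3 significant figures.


Approach: apply hydraulic power then efficiency conversion, P = rho*g*Q*H; P_in = P/eta.
Step 1 — hydraulic power (P = rho*g*Q*H):
  P = 1000 * 9.81 * 0.0134 * 22.7 = 2984.0 W
Step 2 — input power: P_in = P/eta = 2984.0 / 0.83 = 3600 W
Therefore the shaft input power required = 3600 W.


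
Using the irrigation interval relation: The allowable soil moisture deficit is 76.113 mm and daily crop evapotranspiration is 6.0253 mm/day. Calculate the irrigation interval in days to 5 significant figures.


Approach: apply the irrigation interval relation, interval = SMD / ETc.
interval = 76.113 / 6.0253 = 12.632 days
Therefore the irrigation interval = 12.632 days.


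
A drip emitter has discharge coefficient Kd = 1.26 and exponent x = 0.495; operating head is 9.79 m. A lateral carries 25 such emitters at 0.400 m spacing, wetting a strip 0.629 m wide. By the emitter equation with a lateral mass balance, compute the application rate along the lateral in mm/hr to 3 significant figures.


Approach: apply the emitter equation with a lateral mass balance, q = Kd*h^x; Q = n*q; rate = Q/(n*spacing*width).
Step 1 — single emitter flow (q = Kd*h^x):
  q = 1.26 * 9.79^0.495 = 3.8977 L/hr
Step 2 — total lateral flow: Q = 25 * 3.8977 = 97.442 L/hr
Step 3 — wetted area: A = 25 * 0.400 * 0.629 = 6.2900 m^2
Step 4 — application rate: Q/A = 97.442/6.2900 = 15.5 mm/hr
Therefore the application rate along the lateral = 15.5 mm/hr.


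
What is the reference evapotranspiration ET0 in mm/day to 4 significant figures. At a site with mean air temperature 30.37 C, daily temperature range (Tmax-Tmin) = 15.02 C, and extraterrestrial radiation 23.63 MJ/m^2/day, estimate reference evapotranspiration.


Approach: apply the Hargreaves-Samani method, ET0 = 0.0023*(Tmean+17.8)*sqrt(Tmax-Tmin)*0.408*Ra.
ET0 = 0.0023*(30.37+17.8)*sqrt(15.02)*0.408*23.63 = 4.140 mm/day
Therefore the reference evapotranspiration ET0 = 4.140 mm/day.


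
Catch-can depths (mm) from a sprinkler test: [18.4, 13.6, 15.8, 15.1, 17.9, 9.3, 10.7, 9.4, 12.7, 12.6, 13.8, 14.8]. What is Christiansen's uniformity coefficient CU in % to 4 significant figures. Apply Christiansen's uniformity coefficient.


Approach: apply Christiansen's uniformity coefficient, CU = (1 - mean_abs_deviation/mean)*100.
mean = 13.6750 mm
mean |d_i - mean| = 2.29167 mm
CU = (1 - 2.29167/13.6750)*100 = 83.24 %
Therefore Christiansen's uniformity coefficient CU = 83.24 %.


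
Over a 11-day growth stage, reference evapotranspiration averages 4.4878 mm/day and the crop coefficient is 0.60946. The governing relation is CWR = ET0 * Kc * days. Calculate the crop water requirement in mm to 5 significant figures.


CWR = 4.4878 * 0.60946 * 11 = 30.086 mm
Therefore the crop water requirement = 30.086 mm.


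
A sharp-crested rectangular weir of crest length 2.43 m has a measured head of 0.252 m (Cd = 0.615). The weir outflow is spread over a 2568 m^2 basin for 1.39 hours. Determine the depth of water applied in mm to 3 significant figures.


Approach: apply the rectangular weir equation with a volume-to-depth conversion, Q = (2/3)*Cd*L*sqrt(2g)*H^1.5; d = Q*t/A * 1000.
Step 1 — weir discharge:
  Q = (2/3)*0.615*2.43*sqrt(2*9.81)*0.252^1.5 = 0.55827 m^3/s
Step 2 — volume: V = 0.55827 * 1.39*3600 = 2793.6 m^3
Step 3 — depth: d = V/A * 1000 = 2793.6/2568 * 1000 = 1090 mm
Therefore the depth of water applied = 1090 mm.


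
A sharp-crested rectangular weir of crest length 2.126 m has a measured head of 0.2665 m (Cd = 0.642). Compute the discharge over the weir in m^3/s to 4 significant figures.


Approach: apply the rectangular weir equation, Q = (2/3)*Cd*L*sqrt(2g)*H^1.5.
Q = (2/3)*0.642*2.126*sqrt(2*9.81)*0.2665^1.5 = 0.5545 m^3/s
Therefore the discharge over the weir = 0.5545 m^3/s.


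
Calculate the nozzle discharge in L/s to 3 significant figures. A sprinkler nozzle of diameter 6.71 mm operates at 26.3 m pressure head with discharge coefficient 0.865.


Approach: apply the orifice equation, Q = Cd*A*sqrt(2*g*h), A = pi*(d/2)^2.
A = pi*(6.71e-3/2)^2 = 3.5362e-05 m^2
Q = 0.865 * 3.5362e-05 * sqrt(2*9.81*26.3) * 1000 = 0.695 L/s
Therefore the nozzle discharge = 0.695 L/s.


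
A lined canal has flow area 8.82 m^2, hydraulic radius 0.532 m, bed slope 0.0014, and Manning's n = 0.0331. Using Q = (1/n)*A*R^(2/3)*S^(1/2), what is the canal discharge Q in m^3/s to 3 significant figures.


Q = (1/0.0331) * 8.82 * 0.532^(2/3) * 0.0014^(1/2) = 6.55 m^3/s
Therefore the canal discharge Q = 6.55 m^3/s.


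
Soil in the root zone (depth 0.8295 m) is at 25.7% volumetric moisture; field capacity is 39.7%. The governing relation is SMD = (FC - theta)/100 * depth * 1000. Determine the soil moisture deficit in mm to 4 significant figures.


SMD = (39.7 - 25.7)/100 * 0.8295 * 1000 = 116.1 mm
Therefore the soil moisture deficit = 116.1 mm.


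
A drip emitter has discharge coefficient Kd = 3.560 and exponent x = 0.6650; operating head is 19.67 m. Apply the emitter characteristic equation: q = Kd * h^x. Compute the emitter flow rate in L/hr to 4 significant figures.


q = 3.560 * 19.67^0.6650 = 25.81 L/hr
Therefore the emitter flow rate = 25.81 L/hr.


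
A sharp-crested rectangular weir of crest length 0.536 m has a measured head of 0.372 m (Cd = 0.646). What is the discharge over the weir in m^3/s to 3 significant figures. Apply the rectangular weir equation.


Approach: apply the rectangular weir equation, Q = (2/3)*Cd*L*sqrt(2g)*H^1.5.
Q = (2/3)*0.646*0.536*sqrt(2*9.81)*0.372^1.5 = 0.232 m^3/s
Therefore the discharge over the weir = 0.232 m^3/s.


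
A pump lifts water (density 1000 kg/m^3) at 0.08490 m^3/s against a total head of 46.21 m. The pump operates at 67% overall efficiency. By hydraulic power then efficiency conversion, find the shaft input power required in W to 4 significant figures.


Approach: apply hydraulic power then efficiency conversion, P = rho*g*Q*H; P_in = P/eta.
Step 1 — hydraulic power (P = rho*g*Q*H):
  P = 1000 * 9.81 * 0.08490 * 46.21 = 38486.9 W
Step 2 — input power: P_in = P/eta = 38486.9 / 0.67 = 57440 W
Therefore the shaft input power required = 57440 W.


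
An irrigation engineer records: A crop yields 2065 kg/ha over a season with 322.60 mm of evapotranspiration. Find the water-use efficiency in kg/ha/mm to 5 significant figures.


Approach: apply the water-use efficiency ratio, WUE = yield/ET.
WUE = 2065 / 322.60 = 6.4011 kg/ha/mm
Therefore the water-use efficiency = 6.4011 kg/ha/mm.


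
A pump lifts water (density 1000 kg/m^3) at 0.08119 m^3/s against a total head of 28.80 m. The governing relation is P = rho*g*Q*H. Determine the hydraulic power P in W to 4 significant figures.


P = 1000 * 9.81 * 0.08119 * 28.80 = 22940 W
Therefore the hydraulic power P = 22940 W.


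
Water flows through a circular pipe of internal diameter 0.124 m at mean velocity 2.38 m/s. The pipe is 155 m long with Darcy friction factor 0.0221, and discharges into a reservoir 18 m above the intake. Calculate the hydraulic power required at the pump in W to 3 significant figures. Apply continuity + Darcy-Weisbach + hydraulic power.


Approach: apply continuity + Darcy-Weisbach + hydraulic power, Q = A*v; hf = f*(L/D)*(v^2/(2g)); H = static + hf; P = rho*g*Q*H.
Step 1 — flow rate (continuity, Q = A*v):
  A = pi*(0.124/2)^2 = 0.012076 m^2
  Q = 0.012076 * 2.38 = 0.028742 m^3/s
Step 2 — friction head loss (Darcy-Weisbach):
  hf = 0.0221 * (155/0.124) * (2.38^2 / (2*9.81))
  hf = 7.9755 m
Step 3 — total head: H = 18 + 7.9755 = 25.975 m
Step 4 — hydraulic power (P = rho*g*Q*H):
  P = 1000 * 9.81 * 0.028742 * 25.975 = 7320 W
Therefore the hydraulic power required at the pump = 7320 W.


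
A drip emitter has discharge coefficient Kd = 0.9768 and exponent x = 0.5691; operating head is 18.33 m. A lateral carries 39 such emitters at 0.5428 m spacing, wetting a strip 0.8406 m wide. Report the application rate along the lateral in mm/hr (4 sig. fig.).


Approach: apply the emitter equation with a lateral mass balance, q = Kd*h^x; Q = n*q; rate = Q/(n*spacing*width).
Step 1 — single emitter flow (q = Kd*h^x):
  q = 0.9768 * 18.33^0.5691 = 5.11295 L/hr
Step 2 — total lateral flow: Q = 39 * 5.11295 = 199.405 L/hr
Step 3 — wetted area: A = 39 * 0.5428 * 0.8406 = 17.7948 m^2
Step 4 — application rate: Q/A = 199.405/17.7948 = 11.21 mm/hr
Therefore the application rate along the lateral = 11.21 mm/hr.


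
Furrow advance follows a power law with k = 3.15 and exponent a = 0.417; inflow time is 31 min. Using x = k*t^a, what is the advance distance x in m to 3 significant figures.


x = 3.15 * 31^0.417 = 13.2 m
Therefore the advance distance x = 13.2 m.


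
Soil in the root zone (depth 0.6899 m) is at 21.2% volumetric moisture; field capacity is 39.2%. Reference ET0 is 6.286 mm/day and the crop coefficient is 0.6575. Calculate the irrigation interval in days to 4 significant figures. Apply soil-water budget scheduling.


Approach: apply soil-water budget scheduling, SMD = (FC-theta)/100*depth*1000; ETc = ET0*Kc; interval = SMD/ETc.
Step 1 — soil moisture deficit:
  SMD = (39.2 - 21.2)/100 * 0.6899 * 1000 = 124.182 mm
Step 2 — daily crop ET (ETc = ET0*Kc):
  ETc = 6.286 * 0.6575 = 4.13304 mm/day
Step 3 — irrigation interval (SMD/ETc):
  interval = 124.182 / 4.13304 = 30.05 days
Therefore the irrigation interval = 30.05 days.


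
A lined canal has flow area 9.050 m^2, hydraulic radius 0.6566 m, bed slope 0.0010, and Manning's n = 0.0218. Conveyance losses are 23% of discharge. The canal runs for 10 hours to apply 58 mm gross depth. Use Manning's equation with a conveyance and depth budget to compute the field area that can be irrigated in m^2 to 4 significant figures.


Approach: apply Manning's equation with a conveyance and depth budget, Q = (1/n)*A*R^(2/3)*S^(1/2); Q_field = Q*(1-loss); Area = Q_field*t/(d/1000).
Step 1 — canal discharge (Manning's equation):
  Q = (1/0.0218) * 9.050 * 0.6566^(2/3) * 0.0010^(1/2) = 9.91728 m^3/s
Step 2 — delivered flow: Q_field = 9.91728*(1 - 23/100) = 7.63631 m^3/s
Step 3 — volume delivered: V = 7.63631 * 10*3600 = 274907 m^3
Step 4 — area served: A = V / (depth/1000) = 274907 / 0.058 = 4740000 m^2
Therefore the field area that can be irrigated = 4740000 m^2.


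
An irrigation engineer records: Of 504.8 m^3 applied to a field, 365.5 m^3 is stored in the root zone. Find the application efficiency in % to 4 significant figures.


Approach: apply the application efficiency ratio, Ea = (stored/applied)*100.
Ea = (365.5/504.8)*100 = 72.40 %
Therefore the application efficiency = 72.40 %.


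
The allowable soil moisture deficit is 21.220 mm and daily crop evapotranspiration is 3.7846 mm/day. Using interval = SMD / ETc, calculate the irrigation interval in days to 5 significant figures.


interval = 21.220 / 3.7846 = 5.6069 days
Therefore the irrigation interval = 5.6069 days.


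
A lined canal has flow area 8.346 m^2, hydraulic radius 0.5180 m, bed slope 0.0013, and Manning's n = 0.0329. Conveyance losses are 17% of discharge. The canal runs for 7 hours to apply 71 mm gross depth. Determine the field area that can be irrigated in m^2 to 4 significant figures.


Approach: apply Manning's equation with a conveyance and depth budget, Q = (1/n)*A*R^(2/3)*S^(1/2); Q_field = Q*(1-loss); Area = Q_field*t/(d/1000).
Step 1 — canal discharge (Manning's equation):
  Q = (1/0.0329) * 8.346 * 0.5180^(2/3) * 0.0013^(1/2) = 5.89939 m^3/s
Step 2 — delivered flow: Q_field = 5.89939*(1 - 17/100) = 4.89650 m^3/s
Step 3 — volume delivered: V = 4.89650 * 7*3600 = 123392 m^3
Step 4 — area served: A = V / (depth/1000) = 123392 / 0.071 = 1738000 m^2
Therefore the field area that can be irrigated = 1738000 m^2.


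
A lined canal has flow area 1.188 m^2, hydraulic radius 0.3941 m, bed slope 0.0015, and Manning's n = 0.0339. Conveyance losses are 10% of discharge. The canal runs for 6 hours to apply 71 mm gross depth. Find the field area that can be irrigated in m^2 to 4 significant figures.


Approach: apply Manning's equation with a conveyance and depth budget, Q = (1/n)*A*R^(2/3)*S^(1/2); Q_field = Q*(1-loss); Area = Q_field*t/(d/1000).
Step 1 — canal discharge (Manning's equation):
  Q = (1/0.0339) * 1.188 * 0.3941^(2/3) * 0.0015^(1/2) = 0.729569 m^3/s
Step 2 — delivered flow: Q_field = 0.729569*(1 - 10/100) = 0.656613 m^3/s
Step 3 — volume delivered: V = 0.656613 * 6*3600 = 14182.8 m^3
Step 4 — area served: A = V / (depth/1000) = 14182.8 / 0.071 = 199800 m^2
Therefore the field area that can be irrigated = 199800 m^2.


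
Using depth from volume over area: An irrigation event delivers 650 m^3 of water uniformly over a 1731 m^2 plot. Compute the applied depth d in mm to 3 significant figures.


Approach: apply depth from volume over area, d = (V/A)*1000.
d = (650 / 1731) * 1000 = 376 mm
Therefore the applied depth d = 376 mm.


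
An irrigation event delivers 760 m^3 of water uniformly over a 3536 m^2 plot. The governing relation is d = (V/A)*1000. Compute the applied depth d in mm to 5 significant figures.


d = (760 / 3536) * 1000 = 214.93 mm
Therefore the applied depth d = 214.93 mm.


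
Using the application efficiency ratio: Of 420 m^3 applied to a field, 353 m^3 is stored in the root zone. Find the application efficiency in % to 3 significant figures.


Approach: apply the application efficiency ratio, Ea = (stored/applied)*100.
Ea = (353/420)*100 = 84.0 %
Therefore the application efficiency = 84.0 %.


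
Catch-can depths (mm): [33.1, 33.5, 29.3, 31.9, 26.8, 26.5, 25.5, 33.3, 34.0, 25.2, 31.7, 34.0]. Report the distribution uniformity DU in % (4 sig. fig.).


Approach: apply the low-quarter distribution uniformity, DU = (mean of lowest quarter of readings / overall mean)*100.
sorted lowest 3 of 12: [25.2, 25.5, 26.5] -> mean = 25.7333 mm
overall mean = 30.4000 mm
DU = (25.7333/30.4000)*100 = 84.65 %
Therefore the distribution uniformity DU = 84.65 %.


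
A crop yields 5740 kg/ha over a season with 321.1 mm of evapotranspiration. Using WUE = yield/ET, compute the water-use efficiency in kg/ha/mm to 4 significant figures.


WUE = 5740 / 321.1 = 17.88 kg/ha/mm
Therefore the water-use efficiency = 17.88 kg/ha/mm.


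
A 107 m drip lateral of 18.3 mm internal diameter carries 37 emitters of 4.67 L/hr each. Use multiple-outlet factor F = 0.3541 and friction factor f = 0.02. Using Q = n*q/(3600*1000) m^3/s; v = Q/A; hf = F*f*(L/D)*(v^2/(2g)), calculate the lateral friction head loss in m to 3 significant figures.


Q = 37*4.67/(3600*1000) = 4.7997e-05 m^3/s
A = pi*(18.3e-3/2)^2 = 2.6302e-04 m^2, so v = Q/A = 0.18248 m/s
hf = 0.3541*0.02*(107/0.0183)*(0.18248^2/(2*9.81)) = 0.0703 m
Therefore the lateral friction head loss = 0.0703 m.


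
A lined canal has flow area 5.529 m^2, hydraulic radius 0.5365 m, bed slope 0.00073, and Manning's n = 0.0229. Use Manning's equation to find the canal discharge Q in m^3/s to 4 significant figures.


Approach: apply Manning's equation, Q = (1/n)*A*R^(2/3)*S^(1/2).
Q = (1/0.0229) * 5.529 * 0.5365^(2/3) * 0.00073^(1/2) = 4.307 m^3/s
Therefore the canal discharge Q = 4.307 m^3/s.


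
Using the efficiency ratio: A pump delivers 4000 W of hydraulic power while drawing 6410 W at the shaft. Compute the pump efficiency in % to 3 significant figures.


Approach: apply the efficiency ratio, eta = (P_out/P_in)*100.
eta = (4000 / 6410) * 100 = 62.4 %
Therefore the pump efficiency = 62.4 %.


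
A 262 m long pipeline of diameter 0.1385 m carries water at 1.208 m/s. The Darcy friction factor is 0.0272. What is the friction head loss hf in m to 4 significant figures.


Approach: apply the Darcy-Weisbach equation, hf = f*(L/D)*(v^2/(2g)).
hf = 0.0272 * (262/0.1385) * (1.208^2 / (2*9.81))
hf = 3.827 m
Therefore the friction head loss hf = 3.827 m.


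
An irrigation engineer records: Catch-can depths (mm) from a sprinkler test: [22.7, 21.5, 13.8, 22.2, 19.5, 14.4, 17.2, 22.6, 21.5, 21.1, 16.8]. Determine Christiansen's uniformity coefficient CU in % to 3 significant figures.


Approach: apply Christiansen's uniformity coefficient, CU = (1 - mean_abs_deviation/mean)*100.
mean = 19.391 mm
mean |d_i - mean| = 2.7934 mm
CU = (1 - 2.7934/19.391)*100 = 85.6 %
Therefore Christiansen's uniformity coefficient CU = 85.6 %.


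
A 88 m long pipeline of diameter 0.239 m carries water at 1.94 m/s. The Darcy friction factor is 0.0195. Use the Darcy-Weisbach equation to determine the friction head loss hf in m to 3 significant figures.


Approach: apply the Darcy-Weisbach equation, hf = f*(L/D)*(v^2/(2g)).
hf = 0.0195 * (88/0.239) * (1.94^2 / (2*9.81))
hf = 1.38 m
Therefore the friction head loss hf = 1.38 m.


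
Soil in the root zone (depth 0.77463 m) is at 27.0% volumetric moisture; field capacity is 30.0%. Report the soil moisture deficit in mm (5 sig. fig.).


Approach: apply the soil moisture deficit relation, SMD = (FC - theta)/100 * depth * 1000.
SMD = (30.0 - 27.0)/100 * 0.77463 * 1000 = 23.239 mm
Therefore the soil moisture deficit = 23.239 mm.


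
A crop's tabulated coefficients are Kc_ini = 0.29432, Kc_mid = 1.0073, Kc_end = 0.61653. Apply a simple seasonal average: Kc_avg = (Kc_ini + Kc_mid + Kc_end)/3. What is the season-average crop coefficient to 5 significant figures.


Kc_avg = (0.29432 + 1.0073 + 0.61653)/3 = 0.63938
Therefore the season-average crop coefficient = 0.63938.


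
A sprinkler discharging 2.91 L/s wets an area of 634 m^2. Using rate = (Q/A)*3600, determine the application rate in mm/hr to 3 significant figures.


rate = (2.91 / 634) * 3600 = 16.5 mm/hr
Therefore the application rate = 16.5 mm/hr.


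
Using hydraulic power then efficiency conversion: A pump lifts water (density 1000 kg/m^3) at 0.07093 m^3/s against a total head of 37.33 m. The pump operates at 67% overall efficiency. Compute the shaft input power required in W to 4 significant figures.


Approach: apply hydraulic power then efficiency conversion, P = rho*g*Q*H; P_in = P/eta.
Step 1 — hydraulic power (P = rho*g*Q*H):
  P = 1000 * 9.81 * 0.07093 * 37.33 = 25975.1 W
Step 2 — input power: P_in = P/eta = 25975.1 / 0.67 = 38770 W
Therefore the shaft input power required = 38770 W.


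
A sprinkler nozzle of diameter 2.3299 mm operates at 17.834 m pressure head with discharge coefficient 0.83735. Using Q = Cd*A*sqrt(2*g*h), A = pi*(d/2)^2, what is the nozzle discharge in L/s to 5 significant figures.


A = pi*(2.3299e-3/2)^2 = 4.263482e-06 m^2
Q = 0.83735 * 4.263482e-06 * sqrt(2*9.81*17.834) * 1000 = 0.066780 L/s
Therefore the nozzle discharge = 0.066780 L/s.


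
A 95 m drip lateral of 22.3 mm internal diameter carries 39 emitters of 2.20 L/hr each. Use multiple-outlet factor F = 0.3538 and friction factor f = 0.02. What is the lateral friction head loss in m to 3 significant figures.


Approach: apply Darcy-Weisbach with the multiple-outlet F-factor, Q = n*q/(3600*1000) m^3/s; v = Q/A; hf = F*f*(L/D)*(v^2/(2g)).
Q = 39*2.20/(3600*1000) = 2.3833e-05 m^3/s
A = pi*(22.3e-3/2)^2 = 3.9057e-04 m^2, so v = Q/A = 0.061022 m/s
hf = 0.3538*0.02*(95/0.0223)*(0.061022^2/(2*9.81)) = 0.00572 m
Therefore the lateral friction head loss = 0.00572 m.


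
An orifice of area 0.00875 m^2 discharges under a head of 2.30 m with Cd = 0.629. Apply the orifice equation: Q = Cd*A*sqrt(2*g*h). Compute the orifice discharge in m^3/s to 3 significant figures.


Q = 0.629 * 0.00875 * sqrt(2*9.81*2.30) = 0.0370 m^3/s
Therefore the orifice discharge = 0.0370 m^3/s.


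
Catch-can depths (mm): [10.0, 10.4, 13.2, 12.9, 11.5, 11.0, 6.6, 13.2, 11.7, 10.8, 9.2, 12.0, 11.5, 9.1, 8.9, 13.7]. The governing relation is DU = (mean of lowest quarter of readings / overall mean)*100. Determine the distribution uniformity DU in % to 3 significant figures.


sorted lowest 4 of 16: [6.6, 8.9, 9.1, 9.2] -> mean = 8.4500 mm
overall mean = 10.981 mm
DU = (8.4500/10.981)*100 = 76.9 %
Therefore the distribution uniformity DU = 76.9 %.


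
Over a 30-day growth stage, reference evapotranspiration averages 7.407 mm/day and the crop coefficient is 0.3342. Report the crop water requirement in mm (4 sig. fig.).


Approach: apply the crop water requirement relation, CWR = ET0 * Kc * days.
CWR = 7.407 * 0.3342 * 30 = 74.26 mm
Therefore the crop water requirement = 74.26 mm.
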